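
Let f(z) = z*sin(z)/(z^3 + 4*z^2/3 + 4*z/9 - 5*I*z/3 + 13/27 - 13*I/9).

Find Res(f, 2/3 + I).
Write f(z) = P(z)/Q(z) with P(z) = z*sin(z) and Q(z) = z^3 + 4*z^2/3 + 4*z/9 - 5*I*z/3 + 13/27 - 13*I/9.
The denominator factors as Q(z) = (z + 1 + 2*I/3)*(z - 2/3 - I)*(z + 1 + I/3), so z = 2/3 + I is a simple zero of Q and P is analytic there; z = 2/3 + I is therefore a simple pole and
  Res(f, z₀) = P(z₀)/Q'(z₀).

Q'(z) = 3*z^2 + 8*z/3 + 4/9 - 5*I/3, so Q'(2/3 + I) = 5/9 + 5*I.
P(2/3 + I) = (2/3 + I)*sin(2/3 + I).

Res(f, 2/3 + I) = ((2/3 + I)*sin(2/3 + I))/(5/9 + 5*I) = (87/410 - 9*I/82)*sin(2/3 + I)

Final answer: (87/410 - 9*I/82)*sin(2/3 + I)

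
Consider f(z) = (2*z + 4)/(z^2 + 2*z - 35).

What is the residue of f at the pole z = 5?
Write f(z) = P(z)/Q(z) with P(z) = 2*z + 4 and Q(z) = z^2 + 2*z - 35.
The denominator factors as Q(z) = (z + 7)*(z - 5), so z = 5 is a simple zero of Q and P is analytic there; z = 5 is therefore a simple pole and
  Res(f, z₀) = P(z₀)/Q'(z₀).

Q'(z) = 2*z + 2, so Q'(5) = 12.
P(5) = 14.

Res(f, 5) = (14)/(12) = 7/6

Final answer: 7/6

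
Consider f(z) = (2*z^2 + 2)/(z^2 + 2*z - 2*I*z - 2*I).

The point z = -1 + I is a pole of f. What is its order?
Factor the denominator:
  z^2 + 2*z - 2*I*z - 2*I = (z + 1 - I)^2

The numerator P(z) = 2*z^2 + 2 has P(-1 + I) = 2 - 4*I ≠ 0, so no factor of (z + 1 - I) cancels.
Near z = -1 + I we can therefore write f(z) = g(z)/(z + 1 - I)^2 with g analytic at -1 + I and g(-1 + I) ≠ 0 (g is just the numerator).

Hence z = -1 + I is a pole of order 2.

Final answer: 2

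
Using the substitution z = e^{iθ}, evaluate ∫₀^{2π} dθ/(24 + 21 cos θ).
Let J = ∫₀^{2π} dθ/(24 + 21 cos θ).
Put z = e^{iθ}: then cos θ = (z + 1/z)/2, dθ = dz/(iz), and z runs once counterclockwise around |z| = 1:
  J = ∮_{|z|=1} 1/(24 + 21*(z + 1/z)/2) · dz/(iz) = (2/i) ∮_{|z|=1} dz/(21*z^2 + 48*z + 21).
The roots of 21*z^2 + 48*z + 21 are z = (-24 ± sqrt(24^2 - 21^2))/21, with sqrt(135) = 3*sqrt(15); their product is 1, so only z₊ = -8/7 + sqrt(15)/7 lies inside the unit circle (z₋ = -8/7 - sqrt(15)/7 lies outside).
z₊ is a simple zero of q(z) = 21*z^2 + 48*z + 21, so Res(1/q, z₊) = 1/q'(z₊) with q'(z) = 42*z + 48; and q'(z₊) = 21*(z₊ - z₋) = 6*sqrt(15).
Therefore J = (2/i) · 2πi · 1/(6*sqrt(15)) = 2*pi/(3*sqrt(15)) = 2*sqrt(15)*pi/45

Final answer: 2*sqrt(15)*pi/45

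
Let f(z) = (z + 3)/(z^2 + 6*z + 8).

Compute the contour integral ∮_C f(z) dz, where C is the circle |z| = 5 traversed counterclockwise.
By the residue theorem, ∮_C f(z) dz = 2πi · (sum of the residues of f at the poles inside |z| = 5).

The denominator factors as (z + 2)*(z + 4), so the singularities of f are simple poles at z = -2, z = -4.
  |-2|² = 4 < 25 = 5², so this pole is inside the contour.
  |-4|² = 16 < 25 = 5², so this pole is inside the contour.

With P(z) = z + 3 and Q(z) = z^2 + 6*z + 8, each pole is simple, so Res(f, z₀) = P(z₀)/Q'(z₀) with Q'(z) = 2*z + 6.
  Res(f, -2) = P(-2)/Q'(-2) = (1)/(2) = 1/2
  Res(f, -4) = P(-4)/Q'(-4) = (-1)/(-2) = 1/2

Sum of residues inside C: 1
∮_C f(z) dz = 2πi · (1) = 2*I*pi

Final answer: 2*I*pi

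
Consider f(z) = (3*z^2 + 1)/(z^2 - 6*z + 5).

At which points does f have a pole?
The singularities of f are the zeros of the denominator. Factoring,
  z^2 - 6*z + 5 = (z - 1)*(z - 5)
so the candidates are z = 1, z = 5.

Check the numerator P(z) = 3*z^2 + 1 at each one:
  P(1) = 4 ≠ 0, so z = 1 is a (simple) pole.
  P(5) = 76 ≠ 0, so z = 5 is a (simple) pole.

Poles of f: {1, 5}

Final answer: {1, 5}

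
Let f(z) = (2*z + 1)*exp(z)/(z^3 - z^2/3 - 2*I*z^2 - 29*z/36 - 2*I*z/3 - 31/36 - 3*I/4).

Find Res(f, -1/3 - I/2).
Write f(z) = P(z)/Q(z) with P(z) = (2*z + 1)*exp(z) and Q(z) = z^3 - z^2/3 - 2*I*z^2 - 29*z/36 - 2*I*z/3 - 31/36 - 3*I/4.
The denominator factors as Q(z) = (z + 1/3 - I)*(z + 1/3 + I/2)*(z - 1 - 3*I/2), so z = -1/3 - I/2 is a simple zero of Q and P is analytic there; z = -1/3 - I/2 is therefore a simple pole and
  Res(f, z₀) = P(z₀)/Q'(z₀).

Q'(z) = 3*z^2 - 2*z/3 - 4*I*z - 29/36 - 2*I/3, so Q'(-1/3 - I/2) = -3 + 2*I.
P(-1/3 - I/2) = (1/3 - I)*exp(-1/3 - I/2).

Res(f, -1/3 - I/2) = ((1/3 - I)*exp(-1/3 - I/2))/(-3 + 2*I) = (-3/13 + 7*I/39)*exp(-1/3 - I/2)

Final answer: (-3/13 + 7*I/39)*exp(-1/3 - I/2)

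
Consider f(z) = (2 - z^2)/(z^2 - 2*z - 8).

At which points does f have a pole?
The singularities of f are the zeros of the denominator. Factoring,
  z^2 - 2*z - 8 = (z + 2)*(z - 4)
so the candidates are z = -2, z = 4.

Check the numerator P(z) = 2 - z^2 at each one:
  P(-2) = -2 ≠ 0, so z = -2 is a (simple) pole.
  P(4) = -14 ≠ 0, so z = 4 is a (simple) pole.

Poles of f: {-2, 4}

Final answer: {-2, 4}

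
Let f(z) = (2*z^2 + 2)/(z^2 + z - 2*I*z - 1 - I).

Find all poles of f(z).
The singularities of f are the zeros of the denominator. Factoring,
  z^2 + z - 2*I*z - 1 - I = (z + 1 - I)*(z - I)
so the candidates are z = -1 + I, z = I.

Check the numerator P(z) = 2*z^2 + 2 at each one:
  P(-1 + I) = 2 - 4*I ≠ 0, so z = -1 + I is a (simple) pole.
  P(I) = 0, so the factor (z - I) cancels and z = I is only a removable singularity, not a pole.

Poles of f: {-1 + I}

Final answer: {-1 + I}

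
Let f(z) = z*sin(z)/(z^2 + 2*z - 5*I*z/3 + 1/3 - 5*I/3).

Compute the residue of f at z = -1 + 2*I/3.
(2 + 3*I)*sin(1 - 2*I/3)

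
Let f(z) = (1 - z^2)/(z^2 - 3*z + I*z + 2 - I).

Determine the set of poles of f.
{2 - I}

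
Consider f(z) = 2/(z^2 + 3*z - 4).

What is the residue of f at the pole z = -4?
Write f(z) = P(z)/Q(z) with P(z) = 2 and Q(z) = z^2 + 3*z - 4.
The denominator factors as Q(z) = (z + 4)*(z - 1), so z = -4 is a simple zero of Q and P is analytic there; z = -4 is therefore a simple pole and
  Res(f, z₀) = P(z₀)/Q'(z₀).

Q'(z) = 2*z + 3, so Q'(-4) = -5.
P(-4) = 2.

Res(f, -4) = (2)/(-5) = -2/5

Final answer: -2/5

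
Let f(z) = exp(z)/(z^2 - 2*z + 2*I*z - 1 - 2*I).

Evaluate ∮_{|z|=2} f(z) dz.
-I*pi*exp(-I)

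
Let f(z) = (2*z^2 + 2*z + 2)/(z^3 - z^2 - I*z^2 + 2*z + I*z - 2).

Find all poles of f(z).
The singularities of f are the zeros of the denominator. Factoring,
  z^3 - z^2 - I*z^2 + 2*z + I*z - 2 = (z - 2*I)*(z - 1)*(z + I)
so the candidates are z = 2*I, z = 1, z = -I.

Check the numerator P(z) = 2*z^2 + 2*z + 2 at each one:
  P(2*I) = -6 + 4*I ≠ 0, so z = 2*I is a (simple) pole.
  P(1) = 6 ≠ 0, so z = 1 is a (simple) pole.
  P(-I) = -2*I ≠ 0, so z = -I is a (simple) pole.

Poles of f: {-I, 2*I, 1}

Final answer: {-I, 2*I, 1}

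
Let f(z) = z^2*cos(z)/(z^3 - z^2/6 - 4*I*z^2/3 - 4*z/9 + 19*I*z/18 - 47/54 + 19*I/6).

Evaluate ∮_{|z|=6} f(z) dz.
By the residue theorem, ∮_C f(z) dz = 2πi · (sum of the residues of f at the poles inside |z| = 6).

The denominator factors as (z + 1/3 - 2*I)*(z + 1 + I/3)*(z - 3/2 + I/3), so the singularities of f are simple poles at z = -1/3 + 2*I, z = -1 - I/3, z = 3/2 - I/3.
  |-1/3 + 2*I|² = 37/9 < 36 = 6², so this pole is inside the contour.
  |-1 - I/3|² = 10/9 < 36 = 6², so this pole is inside the contour.
  |3/2 - I/3|² = 85/36 < 36 = 6², so this pole is inside the contour.

With P(z) = z^2*cos(z) and Q(z) = z^3 - z^2/6 - 4*I*z^2/3 - 4*z/9 + 19*I*z/18 - 47/54 + 19*I/6, each pole is simple, so Res(f, z₀) = P(z₀)/Q'(z₀) with Q'(z) = 3*z^2 - z/3 - 8*I*z/3 - 4/9 + 19*I/18.
  Res(f, -1/3 + 2*I) = P(-1/3 + 2*I)/Q'(-1/3 + 2*I) = ((-35/9 - 4*I/3)*cos(1/3 - 2*I))/(-20/3 - 49*I/18) = (9576/16801 - 550*I/16801)*cos(1/3 - 2*I)
  Res(f, -1 - I/3) = P(-1 - I/3)/Q'(-1 - I/3) = ((8/9 + 2*I/3)*cos(1 + I/3))/(5/3 + 35*I/6) = (116/795 - 88*I/795)*cos(1 + I/3)
  Res(f, 3/2 - I/3) = P(3/2 - I/3)/Q'(3/2 - I/3) = ((77/36 - I)*cos(3/2 - I/3))/(55/12 - 35*I/6) = (1351/4755 + 682*I/4755)*cos(3/2 - I/3)

Sum of residues inside C: (116/795 - 88*I/795)*cos(1 + I/3) + (1351/4755 + 682*I/4755)*cos(3/2 - I/3) + (9576/16801 - 550*I/16801)*cos(1/3 - 2*I)
∮_C f(z) dz = 2πi · ((116/795 - 88*I/795)*cos(1 + I/3) + (1351/4755 + 682*I/4755)*cos(3/2 - I/3) + (9576/16801 - 550*I/16801)*cos(1/3 - 2*I)) = pi*(-1364/4755 + 2702*I/4755)*cos(3/2 - I/3) + pi*(176/795 + 232*I/795)*cos(1 + I/3) + pi*(1100/16801 + 19152*I/16801)*cos(1/3 - 2*I)

Final answer: pi*(-1364/4755 + 2702*I/4755)*cos(3/2 - I/3) + pi*(176/795 + 232*I/795)*cos(1 + I/3) + pi*(1100/16801 + 19152*I/16801)*cos(1/3 - 2*I)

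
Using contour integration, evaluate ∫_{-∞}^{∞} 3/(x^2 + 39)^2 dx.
Let f(z) = 3/(z^2 + 39)^2. The denominator has no real zeros and deg Q - deg P = 4 ≥ 2, so the integral of f over the upper semicircle |z| = R tends to 0 as R → ∞. Closing the contour in the upper half-plane,
  ∫_{-∞}^{∞} f(x) dx = 2πi · Σ Res(f, z_k)  over the poles with Im z_k > 0.

Zeros of the denominator: z^2 + 39 = 0 gives z = ±sqrt(39)*I.
Upper half-plane: z = sqrt(39)*I (a pole of order 2).

Write f(z) = g(z)/(z - sqrt(39)*I)^2 with g(z) = 3/(z + sqrt(39)*I)^2. For a double pole, Res(f, z₀) = g'(z₀):
  g'(z) = -6/(z + sqrt(39)*I)^3
  Res(f, sqrt(39)*I) = g'(sqrt(39)*I) = -sqrt(39)*I/2028

∫_{-∞}^{∞} f(x) dx = 2πi · (-sqrt(39)*I/2028) = sqrt(39)*pi/1014

Final answer: sqrt(39)*pi/1014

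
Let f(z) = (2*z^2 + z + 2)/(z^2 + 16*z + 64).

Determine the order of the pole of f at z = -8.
Factor the denominator:
  z^2 + 16*z + 64 = (z + 8)^2

The numerator P(z) = 2*z^2 + z + 2 has P(-8) = 122 ≠ 0, so no factor of (z + 8) cancels.
Near z = -8 we can therefore write f(z) = g(z)/(z + 8)^2 with g analytic at -8 and g(-8) ≠ 0 (g is just the numerator).

Hence z = -8 is a pole of order 2.

Final answer: 2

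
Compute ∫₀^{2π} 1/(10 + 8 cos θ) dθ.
pi/3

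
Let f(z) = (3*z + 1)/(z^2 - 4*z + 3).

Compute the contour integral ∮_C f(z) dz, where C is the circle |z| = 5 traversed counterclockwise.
By the residue theorem, ∮_C f(z) dz = 2πi · (sum of the residues of f at the poles inside |z| = 5).

The denominator factors as (z - 3)*(z - 1), so the singularities of f are simple poles at z = 3, z = 1.
  |3|² = 9 < 25 = 5², so this pole is inside the contour.
  |1|² = 1 < 25 = 5², so this pole is inside the contour.

With P(z) = 3*z + 1 and Q(z) = z^2 - 4*z + 3, each pole is simple, so Res(f, z₀) = P(z₀)/Q'(z₀) with Q'(z) = 2*z - 4.
  Res(f, 3) = P(3)/Q'(3) = (10)/(2) = 5
  Res(f, 1) = P(1)/Q'(1) = (4)/(-2) = -2

Sum of residues inside C: 3
∮_C f(z) dz = 2πi · (3) = 6*I*pi

Final answer: 6*I*pi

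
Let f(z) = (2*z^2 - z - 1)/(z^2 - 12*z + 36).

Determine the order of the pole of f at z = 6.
Factor the denominator:
  z^2 - 12*z + 36 = (z - 6)^2

The numerator P(z) = 2*z^2 - z - 1 has P(6) = 65 ≠ 0, so no factor of (z - 6) cancels.
Near z = 6 we can therefore write f(z) = g(z)/(z - 6)^2 with g analytic at 6 and g(6) ≠ 0 (g is just the numerator).

Hence z = 6 is a pole of order 2.

Final answer: 2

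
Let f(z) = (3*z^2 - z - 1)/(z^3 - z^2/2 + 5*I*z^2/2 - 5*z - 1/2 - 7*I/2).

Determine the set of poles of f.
The singularities of f are the zeros of the denominator. Factoring,
  z^3 - z^2/2 + 5*I*z^2/2 - 5*z - 1/2 - 7*I/2 = (z + 3/2 + I/2)*(z - 2 + I)*(z + I)
so the candidates are z = -3/2 - I/2, z = 2 - I, z = -I.

Check the numerator P(z) = 3*z^2 - z - 1 at each one:
  P(-3/2 - I/2) = 13/2 + 5*I ≠ 0, so z = -3/2 - I/2 is a (simple) pole.
  P(2 - I) = 6 - 11*I ≠ 0, so z = 2 - I is a (simple) pole.
  P(-I) = -4 + I ≠ 0, so z = -I is a (simple) pole.

Poles of f: {-3/2 - I/2, -I, 2 - I}

Final answer: {-3/2 - I/2, -I, 2 - I}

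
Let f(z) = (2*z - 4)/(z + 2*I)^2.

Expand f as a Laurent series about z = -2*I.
(-4 - 4*I)/(z + 2*I)^2 + 2/(z + 2*I)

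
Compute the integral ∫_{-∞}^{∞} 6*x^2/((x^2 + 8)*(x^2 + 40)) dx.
3*pi*(-sqrt(2) + sqrt(10))/8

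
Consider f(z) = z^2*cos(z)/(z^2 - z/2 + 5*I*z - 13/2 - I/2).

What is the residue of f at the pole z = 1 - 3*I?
(-24/13 - 68*I/13)*cos(1 - 3*I)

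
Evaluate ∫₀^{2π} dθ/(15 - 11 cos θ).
Call the integral J. The integrand is 2π-periodic and we integrate over a full period, so shifting θ does not change the value (θ → θ + π flips the sign of the trig term). Hence
  J = ∫₀^{2π} dθ/(15 + 11 cos θ).
Put z = e^{iθ}: then cos θ = (z + 1/z)/2, dθ = dz/(iz), and z runs once counterclockwise around |z| = 1:
  J = ∮_{|z|=1} 1/(15 + 11*(z + 1/z)/2) · dz/(iz) = (2/i) ∮_{|z|=1} dz/(11*z^2 + 30*z + 11).
The roots of 11*z^2 + 30*z + 11 are z = (-15 ± sqrt(15^2 - 11^2))/11, with sqrt(104) = 2*sqrt(26); their product is 1, so only z₊ = -15/11 + 2*sqrt(26)/11 lies inside the unit circle (z₋ = -15/11 - 2*sqrt(26)/11 lies outside).
z₊ is a simple zero of q(z) = 11*z^2 + 30*z + 11, so Res(1/q, z₊) = 1/q'(z₊) with q'(z) = 22*z + 30; and q'(z₊) = 11*(z₊ - z₋) = 4*sqrt(26).
Therefore J = (2/i) · 2πi · 1/(4*sqrt(26)) = 2*pi/(2*sqrt(26)) = sqrt(26)*pi/26

Final answer: sqrt(26)*pi/26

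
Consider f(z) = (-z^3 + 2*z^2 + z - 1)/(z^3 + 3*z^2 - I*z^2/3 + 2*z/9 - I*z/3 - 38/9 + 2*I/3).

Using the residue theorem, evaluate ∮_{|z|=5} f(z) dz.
pi*(2/3 + 10*I)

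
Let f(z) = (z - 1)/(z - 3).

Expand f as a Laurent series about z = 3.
2/(z - 3) + 1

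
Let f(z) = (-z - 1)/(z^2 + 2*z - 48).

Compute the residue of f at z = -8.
Write f(z) = P(z)/Q(z) with P(z) = -z - 1 and Q(z) = z^2 + 2*z - 48.
The denominator factors as Q(z) = (z + 8)*(z - 6), so z = -8 is a simple zero of Q and P is analytic there; z = -8 is therefore a simple pole and
  Res(f, z₀) = P(z₀)/Q'(z₀).

Q'(z) = 2*z + 2, so Q'(-8) = -14.
P(-8) = 7.

Res(f, -8) = (7)/(-14) = -1/2

Final answer: -1/2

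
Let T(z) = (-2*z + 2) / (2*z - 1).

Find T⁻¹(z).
Set w = T(z) = (-2*z + 2) / (2*z - 1) and solve for z:
  w*(2*z - 1) = -2*z + 2
  -w + z*(2*w + 2) - 2 = 0
  z*(2*w + 2) = w + 2
  z = (-w - 2)/(-2*w - 2)
Renaming the variable, T⁻¹(z) = (-z - 2)/(-2*z - 2) = (z + 2)/(2*z + 2).
(Check: ad - bc = -2 ≠ 0, so T is invertible.)

Final answer: (z + 2)/(2*z + 2)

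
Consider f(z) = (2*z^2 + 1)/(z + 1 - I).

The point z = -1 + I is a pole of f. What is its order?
Factor the denominator:
  z + 1 - I = (z + 1 - I)

The numerator P(z) = 2*z^2 + 1 has P(-1 + I) = 1 - 4*I ≠ 0, so no factor of (z + 1 - I) cancels.
Near z = -1 + I we can therefore write f(z) = g(z)/(z + 1 - I) with g analytic at -1 + I and g(-1 + I) ≠ 0 (g is just the numerator).

Hence z = -1 + I is a pole of order 1.

Final answer: 1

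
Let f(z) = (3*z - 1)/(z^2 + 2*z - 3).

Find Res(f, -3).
Write f(z) = P(z)/Q(z) with P(z) = 3*z - 1 and Q(z) = z^2 + 2*z - 3.
The denominator factors as Q(z) = (z - 1)*(z + 3), so z = -3 is a simple zero of Q and P is analytic there; z = -3 is therefore a simple pole and
  Res(f, z₀) = P(z₀)/Q'(z₀).

Q'(z) = 2*z + 2, so Q'(-3) = -4.
P(-3) = -10.

Res(f, -3) = (-10)/(-4) = 5/2

Final answer: 5/2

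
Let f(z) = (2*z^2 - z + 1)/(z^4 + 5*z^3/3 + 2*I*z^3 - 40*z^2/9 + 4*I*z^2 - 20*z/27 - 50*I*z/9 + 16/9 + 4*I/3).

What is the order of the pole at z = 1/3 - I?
Factor the denominator:
  z^4 + 5*z^3/3 + 2*I*z^3 - 40*z^2/9 + 4*I*z^2 - 20*z/27 - 50*I*z/9 + 16/9 + 4*I/3 = (z - 1/3 + I)^2*(z - 2/3)*(z + 3)

The numerator P(z) = 2*z^2 - z + 1 has P(1/3 - I) = -10/9 - I/3 ≠ 0, so no factor of (z - 1/3 + I) cancels.
Near z = 1/3 - I we can therefore write f(z) = g(z)/(z - 1/3 + I)^2 with g analytic at 1/3 - I and g(1/3 - I) ≠ 0 (g is the numerator divided by the remaining denominator factors).

Hence z = 1/3 - I is a pole of order 2.

Final answer: 2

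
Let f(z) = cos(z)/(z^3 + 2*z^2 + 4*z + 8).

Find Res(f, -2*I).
Write f(z) = P(z)/Q(z) with P(z) = cos(z) and Q(z) = z^3 + 2*z^2 + 4*z + 8.
The denominator factors as Q(z) = (z + 2)*(z - 2*I)*(z + 2*I), so z = -2*I is a simple zero of Q and P is analytic there; z = -2*I is therefore a simple pole and
  Res(f, z₀) = P(z₀)/Q'(z₀).

Q'(z) = 3*z^2 + 4*z + 4, so Q'(-2*I) = -8 - 8*I.
P(-2*I) = cosh(2).

Res(f, -2*I) = (cosh(2))/(-8 - 8*I) = (-1/16 + I/16)*cosh(2)

Final answer: (-1/16 + I/16)*cosh(2)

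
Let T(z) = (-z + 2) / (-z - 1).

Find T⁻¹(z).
Set w = T(z) = (-z + 2) / (-z - 1) and solve for z:
  w*(-z - 1) = -z + 2
  -w + z*(1 - w) - 2 = 0
  z*(1 - w) = w + 2
  z = (-w - 2)/(w - 1)
Renaming the variable, T⁻¹(z) = (-z - 2)/(z - 1).
(Check: ad - bc = 3 ≠ 0, so T is invertible.)

Final answer: (-z - 2)/(z - 1)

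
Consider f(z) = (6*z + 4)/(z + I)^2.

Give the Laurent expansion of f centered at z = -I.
(4 - 6*I)/(z + I)^2 + 6/(z + I)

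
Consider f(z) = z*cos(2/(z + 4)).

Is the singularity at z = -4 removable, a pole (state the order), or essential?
Let u = z + 4. Then
  cos(2/u) = Σ_{k≥0} (-1)^k (2)^(2k)/((2k)!·u^(2k)) = 1 - 2/u^2 + 2/(3*u^4) + ...
which has infinitely many negative powers of u, so cos(2/(z + 4)) has an essential singularity at z = -4.
The extra factor z is a nonzero polynomial; if the product had at most a pole at z = -4, dividing by that polynomial would leave cos(2/(z + 4)) with at most a pole too — contradiction. (Equivalently, the product's Laurent series still has infinitely many negative powers.)
So the singularity is essential.

Final answer: essential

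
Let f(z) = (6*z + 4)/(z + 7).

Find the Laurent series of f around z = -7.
-38/(z + 7) + 6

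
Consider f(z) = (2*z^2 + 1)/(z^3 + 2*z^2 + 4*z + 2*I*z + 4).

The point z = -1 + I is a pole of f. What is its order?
Factor the denominator:
  z^3 + 2*z^2 + 4*z + 2*I*z + 4 = (z + 1 - I)^2*(z + 2*I)

The numerator P(z) = 2*z^2 + 1 has P(-1 + I) = 1 - 4*I ≠ 0, so no factor of (z + 1 - I) cancels.
Near z = -1 + I we can therefore write f(z) = g(z)/(z + 1 - I)^2 with g analytic at -1 + I and g(-1 + I) ≠ 0 (g is the numerator divided by the remaining denominator factors).

Hence z = -1 + I is a pole of order 2.

Final answer: 2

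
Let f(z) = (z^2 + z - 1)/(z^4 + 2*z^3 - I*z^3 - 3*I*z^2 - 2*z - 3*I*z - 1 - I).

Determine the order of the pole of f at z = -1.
Factor the denominator:
  z^4 + 2*z^3 - I*z^3 - 3*I*z^2 - 2*z - 3*I*z - 1 - I = (z + 1)^3*(z - 1 - I)

The numerator P(z) = z^2 + z - 1 has P(-1) = -1 ≠ 0, so no factor of (z + 1) cancels.
Near z = -1 we can therefore write f(z) = g(z)/(z + 1)^3 with g analytic at -1 and g(-1) ≠ 0 (g is the numerator divided by the remaining denominator factors).

Hence z = -1 is a pole of order 3.

Final answer: 3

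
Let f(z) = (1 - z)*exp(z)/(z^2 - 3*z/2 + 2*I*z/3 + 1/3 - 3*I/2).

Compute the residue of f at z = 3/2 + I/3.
(-43/145 + 6*I/145)*exp(3/2 + I/3)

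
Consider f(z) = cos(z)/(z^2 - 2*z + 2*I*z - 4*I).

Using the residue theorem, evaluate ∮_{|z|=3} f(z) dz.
pi*(-1/2 - I/2)*cosh(2) + pi*(1/2 + I/2)*cos(2)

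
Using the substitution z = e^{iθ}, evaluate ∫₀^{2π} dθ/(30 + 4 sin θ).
sqrt(221)*pi/221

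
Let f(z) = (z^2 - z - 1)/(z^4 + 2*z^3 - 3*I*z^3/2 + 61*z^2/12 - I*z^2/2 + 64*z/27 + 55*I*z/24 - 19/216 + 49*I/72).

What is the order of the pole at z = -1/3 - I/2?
3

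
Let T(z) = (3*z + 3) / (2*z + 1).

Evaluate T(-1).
0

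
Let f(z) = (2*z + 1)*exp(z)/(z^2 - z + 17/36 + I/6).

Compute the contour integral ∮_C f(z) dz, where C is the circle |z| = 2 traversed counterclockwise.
By the residue theorem, ∮_C f(z) dz = 2πi · (sum of the residues of f at the poles inside |z| = 2).

The denominator factors as (z - 2/3 + I/2)*(z - 1/3 - I/2), so the singularities of f are simple poles at z = 2/3 - I/2, z = 1/3 + I/2.
  |2/3 - I/2|² = 25/36 < 4 = 2², so this pole is inside the contour.
  |1/3 + I/2|² = 13/36 < 4 = 2², so this pole is inside the contour.

With P(z) = (2*z + 1)*exp(z) and Q(z) = z^2 - z + 17/36 + I/6, each pole is simple, so Res(f, z₀) = P(z₀)/Q'(z₀) with Q'(z) = 2*z - 1.
  Res(f, 2/3 - I/2) = P(2/3 - I/2)/Q'(2/3 - I/2) = ((7/3 - I)*exp(2/3 - I/2))/(1/3 - I) = (8/5 + 9*I/5)*exp(2/3 - I/2)
  Res(f, 1/3 + I/2) = P(1/3 + I/2)/Q'(1/3 + I/2) = ((5/3 + I)*exp(1/3 + I/2))/(-1/3 + I) = (2/5 - 9*I/5)*exp(1/3 + I/2)

Sum of residues inside C: (2/5 - 9*I/5)*exp(1/3 + I/2) + (8/5 + 9*I/5)*exp(2/3 - I/2)
∮_C f(z) dz = 2πi · ((2/5 - 9*I/5)*exp(1/3 + I/2) + (8/5 + 9*I/5)*exp(2/3 - I/2)) = pi*(18/5 + 4*I/5)*exp(1/3 + I/2) + pi*(-18/5 + 16*I/5)*exp(2/3 - I/2)

Final answer: pi*(18/5 + 4*I/5)*exp(1/3 + I/2) + pi*(-18/5 + 16*I/5)*exp(2/3 - I/2)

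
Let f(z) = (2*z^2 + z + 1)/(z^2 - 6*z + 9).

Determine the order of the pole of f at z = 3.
Factor the denominator:
  z^2 - 6*z + 9 = (z - 3)^2

The numerator P(z) = 2*z^2 + z + 1 has P(3) = 22 ≠ 0, so no factor of (z - 3) cancels.
Near z = 3 we can therefore write f(z) = g(z)/(z - 3)^2 with g analytic at 3 and g(3) ≠ 0 (g is just the numerator).

Hence z = 3 is a pole of order 2.

Final answer: 2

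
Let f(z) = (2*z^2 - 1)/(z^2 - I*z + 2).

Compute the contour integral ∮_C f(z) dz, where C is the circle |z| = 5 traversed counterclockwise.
-4*pi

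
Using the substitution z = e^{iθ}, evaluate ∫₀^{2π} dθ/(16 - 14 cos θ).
Call the integral J. The integrand is 2π-periodic and we integrate over a full period, so shifting θ does not change the value (θ → θ + π flips the sign of the trig term). Hence
  J = ∫₀^{2π} dθ/(16 + 14 cos θ).
Put z = e^{iθ}: then cos θ = (z + 1/z)/2, dθ = dz/(iz), and z runs once counterclockwise around |z| = 1:
  J = ∮_{|z|=1} 1/(16 + 14*(z + 1/z)/2) · dz/(iz) = (2/i) ∮_{|z|=1} dz/(14*z^2 + 32*z + 14).
The roots of 14*z^2 + 32*z + 14 are z = (-16 ± sqrt(16^2 - 14^2))/14, with sqrt(60) = 2*sqrt(15); their product is 1, so only z₊ = -8/7 + sqrt(15)/7 lies inside the unit circle (z₋ = -8/7 - sqrt(15)/7 lies outside).
z₊ is a simple zero of q(z) = 14*z^2 + 32*z + 14, so Res(1/q, z₊) = 1/q'(z₊) with q'(z) = 28*z + 32; and q'(z₊) = 14*(z₊ - z₋) = 4*sqrt(15).
Therefore J = (2/i) · 2πi · 1/(4*sqrt(15)) = 2*pi/(2*sqrt(15)) = sqrt(15)*pi/15

Final answer: sqrt(15)*pi/15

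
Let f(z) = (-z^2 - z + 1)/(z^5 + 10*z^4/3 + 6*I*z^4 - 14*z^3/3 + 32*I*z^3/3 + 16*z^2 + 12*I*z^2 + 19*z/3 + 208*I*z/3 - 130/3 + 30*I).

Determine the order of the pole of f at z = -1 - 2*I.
Factor the denominator:
  z^5 + 10*z^4/3 + 6*I*z^4 - 14*z^3/3 + 32*I*z^3/3 + 16*z^2 + 12*I*z^2 + 19*z/3 + 208*I*z/3 - 130/3 + 30*I = (z + 1 + 2*I)^4*(z - 2/3 - 2*I)

The numerator P(z) = -z^2 - z + 1 has P(-1 - 2*I) = 5 - 2*I ≠ 0, so no factor of (z + 1 + 2*I) cancels.
Near z = -1 - 2*I we can therefore write f(z) = g(z)/(z + 1 + 2*I)^4 with g analytic at -1 - 2*I and g(-1 - 2*I) ≠ 0 (g is the numerator divided by the remaining denominator factors).

Hence z = -1 - 2*I is a pole of order 4.

Final answer: 4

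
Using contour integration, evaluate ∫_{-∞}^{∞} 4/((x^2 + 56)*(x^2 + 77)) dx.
Let f(z) = 4/((z^2 + 56)*(z^2 + 77)). The denominator has no real zeros and deg Q - deg P = 4 ≥ 2, so the integral of f over the upper semicircle |z| = R tends to 0 as R → ∞. Closing the contour in the upper half-plane,
  ∫_{-∞}^{∞} f(x) dx = 2πi · Σ Res(f, z_k)  over the poles with Im z_k > 0.

Zeros of the denominator: z^2 + 56 = 0 gives z = ±2*sqrt(14)*I; z^2 + 77 = 0 gives z = ±sqrt(77)*I.
Upper half-plane: z = 2*sqrt(14)*I, z = sqrt(77)*I (simple).

Each pole is a simple zero of Q(z) = z^4 + 133*z^2 + 4312, so Res(f, z₀) = P(z₀)/Q'(z₀) with P(z) = 4, Q'(z) = 4*z^3 + 266*z:
  Res(f, 2*sqrt(14)*I) = (4)/(84*sqrt(14)*I) = -sqrt(14)*I/294
  Res(f, sqrt(77)*I) = (4)/(-42*sqrt(77)*I) = 2*sqrt(77)*I/1617

Sum of residues: I*(-11*sqrt(14) + 4*sqrt(77))/3234
∫_{-∞}^{∞} f(x) dx = 2πi · (I*(-11*sqrt(14) + 4*sqrt(77))/3234) = pi*(-4*sqrt(77) + 11*sqrt(14))/1617

Final answer: pi*(-4*sqrt(77) + 11*sqrt(14))/1617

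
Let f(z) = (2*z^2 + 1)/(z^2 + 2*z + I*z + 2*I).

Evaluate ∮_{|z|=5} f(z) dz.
By the residue theorem, ∮_C f(z) dz = 2πi · (sum of the residues of f at the poles inside |z| = 5).

The denominator factors as (z + 2)*(z + I), so the singularities of f are simple poles at z = -2, z = -I.
  |-2|² = 4 < 25 = 5², so this pole is inside the contour.
  |-I|² = 1 < 25 = 5², so this pole is inside the contour.

With P(z) = 2*z^2 + 1 and Q(z) = z^2 + 2*z + I*z + 2*I, each pole is simple, so Res(f, z₀) = P(z₀)/Q'(z₀) with Q'(z) = 2*z + 2 + I.
  Res(f, -2) = P(-2)/Q'(-2) = (9)/(-2 + I) = -18/5 - 9*I/5
  Res(f, -I) = P(-I)/Q'(-I) = (-1)/(2 - I) = -2/5 - I/5

Sum of residues inside C: -4 - 2*I
∮_C f(z) dz = 2πi · (-4 - 2*I) = pi*(4 - 8*I)

Final answer: pi*(4 - 8*I)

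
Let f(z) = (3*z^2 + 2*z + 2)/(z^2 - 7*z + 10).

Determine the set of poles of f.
The singularities of f are the zeros of the denominator. Factoring,
  z^2 - 7*z + 10 = (z - 5)*(z - 2)
so the candidates are z = 5, z = 2.

Check the numerator P(z) = 3*z^2 + 2*z + 2 at each one:
  P(5) = 87 ≠ 0, so z = 5 is a (simple) pole.
  P(2) = 18 ≠ 0, so z = 2 is a (simple) pole.

Poles of f: {2, 5}

Final answer: {2, 5}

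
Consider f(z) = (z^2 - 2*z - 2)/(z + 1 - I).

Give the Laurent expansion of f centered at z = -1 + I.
-4*I/(z + 1 - I) - 4 + 2*I + (z + 1 - I)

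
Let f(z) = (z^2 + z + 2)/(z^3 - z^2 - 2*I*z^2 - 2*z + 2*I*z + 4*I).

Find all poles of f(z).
The singularities of f are the zeros of the denominator. Factoring,
  z^3 - z^2 - 2*I*z^2 - 2*z + 2*I*z + 4*I = (z - 2*I)*(z - 2)*(z + 1)
so the candidates are z = 2*I, z = 2, z = -1.

Check the numerator P(z) = z^2 + z + 2 at each one:
  P(2*I) = -2 + 2*I ≠ 0, so z = 2*I is a (simple) pole.
  P(2) = 8 ≠ 0, so z = 2 is a (simple) pole.
  P(-1) = 2 ≠ 0, so z = -1 is a (simple) pole.

Poles of f: {-1, 2*I, 2}

Final answer: {-1, 2*I, 2}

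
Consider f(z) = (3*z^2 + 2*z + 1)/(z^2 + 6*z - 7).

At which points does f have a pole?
The singularities of f are the zeros of the denominator. Factoring,
  z^2 + 6*z - 7 = (z + 7)*(z - 1)
so the candidates are z = -7, z = 1.

Check the numerator P(z) = 3*z^2 + 2*z + 1 at each one:
  P(-7) = 134 ≠ 0, so z = -7 is a (simple) pole.
  P(1) = 6 ≠ 0, so z = 1 is a (simple) pole.

Poles of f: {-7, 1}

Final answer: {-7, 1}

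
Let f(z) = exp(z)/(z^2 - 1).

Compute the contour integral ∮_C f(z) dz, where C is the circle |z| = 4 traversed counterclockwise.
By the residue theorem, ∮_C f(z) dz = 2πi · (sum of the residues of f at the poles inside |z| = 4).

The denominator factors as (z - 1)*(z + 1), so the singularities of f are simple poles at z = 1, z = -1.
  |1|² = 1 < 16 = 4², so this pole is inside the contour.
  |-1|² = 1 < 16 = 4², so this pole is inside the contour.

With P(z) = exp(z) and Q(z) = z^2 - 1, each pole is simple, so Res(f, z₀) = P(z₀)/Q'(z₀) with Q'(z) = 2*z.
  Res(f, 1) = P(1)/Q'(1) = (exp(1))/(2) = exp(1)/2
  Res(f, -1) = P(-1)/Q'(-1) = (exp(-1))/(-2) = -exp(-1)/2

Sum of residues inside C: -exp(-1)/2 + exp(1)/2
∮_C f(z) dz = 2πi · (-exp(-1)/2 + exp(1)/2) = -I*pi*exp(-1) + exp(1)*I*pi

Final answer: -I*pi*exp(-1) + exp(1)*I*pi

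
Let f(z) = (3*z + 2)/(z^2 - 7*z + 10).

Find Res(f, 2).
Write f(z) = P(z)/Q(z) with P(z) = 3*z + 2 and Q(z) = z^2 - 7*z + 10.
The denominator factors as Q(z) = (z - 2)*(z - 5), so z = 2 is a simple zero of Q and P is analytic there; z = 2 is therefore a simple pole and
  Res(f, z₀) = P(z₀)/Q'(z₀).

Q'(z) = 2*z - 7, so Q'(2) = -3.
P(2) = 8.

Res(f, 2) = (8)/(-3) = -8/3

Final answer: -8/3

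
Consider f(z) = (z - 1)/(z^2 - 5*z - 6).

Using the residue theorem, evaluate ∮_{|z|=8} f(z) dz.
By the residue theorem, ∮_C f(z) dz = 2πi · (sum of the residues of f at the poles inside |z| = 8).

The denominator factors as (z + 1)*(z - 6), so the singularities of f are simple poles at z = -1, z = 6.
  |-1|² = 1 < 64 = 8², so this pole is inside the contour.
  |6|² = 36 < 64 = 8², so this pole is inside the contour.

With P(z) = z - 1 and Q(z) = z^2 - 5*z - 6, each pole is simple, so Res(f, z₀) = P(z₀)/Q'(z₀) with Q'(z) = 2*z - 5.
  Res(f, -1) = P(-1)/Q'(-1) = (-2)/(-7) = 2/7
  Res(f, 6) = P(6)/Q'(6) = (5)/(7) = 5/7

Sum of residues inside C: 1
∮_C f(z) dz = 2πi · (1) = 2*I*pi

Final answer: 2*I*pi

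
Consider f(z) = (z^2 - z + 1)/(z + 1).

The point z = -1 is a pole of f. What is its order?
Factor the denominator:
  z + 1 = (z + 1)

The numerator P(z) = z^2 - z + 1 has P(-1) = 3 ≠ 0, so no factor of (z + 1) cancels.
Near z = -1 we can therefore write f(z) = g(z)/(z + 1) with g analytic at -1 and g(-1) ≠ 0 (g is just the numerator).

Hence z = -1 is a pole of order 1.

Final answer: 1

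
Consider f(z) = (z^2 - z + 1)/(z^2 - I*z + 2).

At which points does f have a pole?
The singularities of f are the zeros of the denominator. Factoring,
  z^2 - I*z + 2 = (z + I)*(z - 2*I)
so the candidates are z = -I, z = 2*I.

Check the numerator P(z) = z^2 - z + 1 at each one:
  P(-I) = I ≠ 0, so z = -I is a (simple) pole.
  P(2*I) = -3 - 2*I ≠ 0, so z = 2*I is a (simple) pole.

Poles of f: {-I, 2*I}

Final answer: {-I, 2*I}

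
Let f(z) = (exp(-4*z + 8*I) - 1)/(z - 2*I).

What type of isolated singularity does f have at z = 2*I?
Let u = z - 2*I. The exponent is -4*z + 8*I = -4u, so
  f = (e^(-4u) - 1)/u = ((-4u) + (-4u)^2/2 + (-4u)^3/6 + ...)/u = -4 + (8)*u + (-32/3)*u^2 + ...
The Laurent expansion about u = 0 has no negative powers; equivalently lim_{z→2*I} f(z) = -4 exists and is finite.
So the singularity is removable.

Final answer: removable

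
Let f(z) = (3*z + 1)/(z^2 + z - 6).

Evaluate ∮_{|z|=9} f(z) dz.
By the residue theorem, ∮_C f(z) dz = 2πi · (sum of the residues of f at the poles inside |z| = 9).

The denominator factors as (z - 2)*(z + 3), so the singularities of f are simple poles at z = 2, z = -3.
  |2|² = 4 < 81 = 9², so this pole is inside the contour.
  |-3|² = 9 < 81 = 9², so this pole is inside the contour.

With P(z) = 3*z + 1 and Q(z) = z^2 + z - 6, each pole is simple, so Res(f, z₀) = P(z₀)/Q'(z₀) with Q'(z) = 2*z + 1.
  Res(f, 2) = P(2)/Q'(2) = (7)/(5) = 7/5
  Res(f, -3) = P(-3)/Q'(-3) = (-8)/(-5) = 8/5

Sum of residues inside C: 3
∮_C f(z) dz = 2πi · (3) = 6*I*pi

Final answer: 6*I*pi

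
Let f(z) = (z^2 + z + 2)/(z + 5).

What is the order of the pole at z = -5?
1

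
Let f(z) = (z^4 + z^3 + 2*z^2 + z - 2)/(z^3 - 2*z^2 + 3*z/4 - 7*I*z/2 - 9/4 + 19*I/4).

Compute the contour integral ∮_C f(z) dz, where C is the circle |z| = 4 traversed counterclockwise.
pi*(-7 + 29*I/2)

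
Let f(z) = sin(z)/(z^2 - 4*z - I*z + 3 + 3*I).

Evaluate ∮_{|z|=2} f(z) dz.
By the residue theorem, ∮_C f(z) dz = 2πi · (sum of the residues of f at the poles inside |z| = 2).

The denominator factors as (z - 3)*(z - 1 - I), so the singularities of f are simple poles at z = 3, z = 1 + I.
  |3|² = 9 > 4 = 2², so this pole is outside the contour.
  |1 + I|² = 2 < 4 = 2², so this pole is inside the contour.

With P(z) = sin(z) and Q(z) = z^2 - 4*z - I*z + 3 + 3*I, each pole is simple, so Res(f, z₀) = P(z₀)/Q'(z₀) with Q'(z) = 2*z - 4 - I.
  Res(f, 1 + I) = P(1 + I)/Q'(1 + I) = (sin(1 + I))/(-2 + I) = (-2/5 - I/5)*sin(1 + I)

∮_C f(z) dz = 2πi · ((-2/5 - I/5)*sin(1 + I)) = pi*(2/5 - 4*I/5)*sin(1 + I)

Final answer: pi*(2/5 - 4*I/5)*sin(1 + I)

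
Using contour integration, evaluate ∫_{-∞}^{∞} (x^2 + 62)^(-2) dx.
Let f(z) = (z^2 + 62)^(-2). The denominator has no real zeros and deg Q - deg P = 4 ≥ 2, so the integral of f over the upper semicircle |z| = R tends to 0 as R → ∞. Closing the contour in the upper half-plane,
  ∫_{-∞}^{∞} f(x) dx = 2πi · Σ Res(f, z_k)  over the poles with Im z_k > 0.

Zeros of the denominator: z^2 + 62 = 0 gives z = ±sqrt(62)*I.
Upper half-plane: z = sqrt(62)*I (a pole of order 2).

Write f(z) = g(z)/(z - sqrt(62)*I)^2 with g(z) = (z + sqrt(62)*I)^(-2). For a double pole, Res(f, z₀) = g'(z₀):
  g'(z) = -2/(z + sqrt(62)*I)^3
  Res(f, sqrt(62)*I) = g'(sqrt(62)*I) = -sqrt(62)*I/15376

∫_{-∞}^{∞} f(x) dx = 2πi · (-sqrt(62)*I/15376) = sqrt(62)*pi/7688

Final answer: sqrt(62)*pi/7688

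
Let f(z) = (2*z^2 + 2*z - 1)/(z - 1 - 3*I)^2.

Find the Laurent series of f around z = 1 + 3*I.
(-15 + 18*I)/(z - 1 - 3*I)^2 + (6 + 12*I)/(z - 1 - 3*I) + 2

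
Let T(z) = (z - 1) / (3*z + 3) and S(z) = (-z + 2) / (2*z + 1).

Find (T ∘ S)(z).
(T ∘ S)(z) = T(S(z)) = ((1)*S(z) + (-1))/((3)*S(z) + (3)). Multiply numerator and denominator by 2*z + 1:
  numerator:   (1)*(-z + 2) + (-1)*(2*z + 1) = -3*z + 1
  denominator: (3)*(-z + 2) + (3)*(2*z + 1) = 3*z + 9
(T ∘ S)(z) = (-3*z + 1)/(3*z + 9)

Final answer: (-3*z + 1)/(3*z + 9)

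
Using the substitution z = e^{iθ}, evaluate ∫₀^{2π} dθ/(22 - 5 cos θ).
2*sqrt(51)*pi/153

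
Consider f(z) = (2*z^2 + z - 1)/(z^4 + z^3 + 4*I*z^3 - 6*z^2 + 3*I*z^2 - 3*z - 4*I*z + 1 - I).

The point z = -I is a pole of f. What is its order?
Factor the denominator:
  z^4 + z^3 + 4*I*z^3 - 6*z^2 + 3*I*z^2 - 3*z - 4*I*z + 1 - I = (z + I)^3*(z + 1 + I)

The numerator P(z) = 2*z^2 + z - 1 has P(-I) = -3 - I ≠ 0, so no factor of (z + I) cancels.
Near z = -I we can therefore write f(z) = g(z)/(z + I)^3 with g analytic at -I and g(-I) ≠ 0 (g is the numerator divided by the remaining denominator factors).

Hence z = -I is a pole of order 3.

Final answer: 3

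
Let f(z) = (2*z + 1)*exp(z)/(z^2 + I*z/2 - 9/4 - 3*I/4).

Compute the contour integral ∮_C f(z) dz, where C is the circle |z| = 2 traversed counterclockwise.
By the residue theorem, ∮_C f(z) dz = 2πi · (sum of the residues of f at the poles inside |z| = 2).

The denominator factors as (z - 3/2)*(z + 3/2 + I/2), so the singularities of f are simple poles at z = 3/2, z = -3/2 - I/2.
  |3/2|² = 9/4 < 4 = 2², so this pole is inside the contour.
  |-3/2 - I/2|² = 5/2 < 4 = 2², so this pole is inside the contour.

With P(z) = (2*z + 1)*exp(z) and Q(z) = z^2 + I*z/2 - 9/4 - 3*I/4, each pole is simple, so Res(f, z₀) = P(z₀)/Q'(z₀) with Q'(z) = 2*z + I/2.
  Res(f, 3/2) = P(3/2)/Q'(3/2) = (4*exp(3/2))/(3 + I/2) = (48/37 - 8*I/37)*exp(3/2)
  Res(f, -3/2 - I/2) = P(-3/2 - I/2)/Q'(-3/2 - I/2) = ((-2 - I)*exp(-3/2 - I/2))/(-3 - I/2) = (26/37 + 8*I/37)*exp(-3/2 - I/2)

Sum of residues inside C: (48/37 - 8*I/37)*exp(3/2) + (26/37 + 8*I/37)*exp(-3/2 - I/2)
∮_C f(z) dz = 2πi · ((48/37 - 8*I/37)*exp(3/2) + (26/37 + 8*I/37)*exp(-3/2 - I/2)) = pi*(-16/37 + 52*I/37)*exp(-3/2 - I/2) + pi*(16/37 + 96*I/37)*exp(3/2)

Final answer: pi*(-16/37 + 52*I/37)*exp(-3/2 - I/2) + pi*(16/37 + 96*I/37)*exp(3/2)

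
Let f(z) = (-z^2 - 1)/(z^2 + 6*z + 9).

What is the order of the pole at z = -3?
Factor the denominator:
  z^2 + 6*z + 9 = (z + 3)^2

The numerator P(z) = -z^2 - 1 has P(-3) = -10 ≠ 0, so no factor of (z + 3) cancels.
Near z = -3 we can therefore write f(z) = g(z)/(z + 3)^2 with g analytic at -3 and g(-3) ≠ 0 (g is just the numerator).

Hence z = -3 is a pole of order 2.

Final answer: 2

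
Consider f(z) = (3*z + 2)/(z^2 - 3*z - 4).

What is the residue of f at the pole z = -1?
1/5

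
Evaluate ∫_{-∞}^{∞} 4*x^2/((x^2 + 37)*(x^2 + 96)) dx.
4*pi*(-sqrt(37) + 4*sqrt(6))/59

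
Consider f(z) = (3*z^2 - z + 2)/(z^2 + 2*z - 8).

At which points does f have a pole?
The singularities of f are the zeros of the denominator. Factoring,
  z^2 + 2*z - 8 = (z + 4)*(z - 2)
so the candidates are z = -4, z = 2.

Check the numerator P(z) = 3*z^2 - z + 2 at each one:
  P(-4) = 54 ≠ 0, so z = -4 is a (simple) pole.
  P(2) = 12 ≠ 0, so z = 2 is a (simple) pole.

Poles of f: {-4, 2}

Final answer: {-4, 2}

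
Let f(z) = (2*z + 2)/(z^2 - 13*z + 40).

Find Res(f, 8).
6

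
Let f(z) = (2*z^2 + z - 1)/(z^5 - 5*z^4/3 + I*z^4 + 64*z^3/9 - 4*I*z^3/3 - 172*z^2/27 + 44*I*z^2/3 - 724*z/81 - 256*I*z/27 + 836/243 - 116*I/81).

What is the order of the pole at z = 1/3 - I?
Factor the denominator:
  z^5 - 5*z^4/3 + I*z^4 + 64*z^3/9 - 4*I*z^3/3 - 172*z^2/27 + 44*I*z^2/3 - 724*z/81 - 256*I*z/27 + 836/243 - 116*I/81 = (z - 1/3 + I)^4*(z - 1/3 - 3*I)

The numerator P(z) = 2*z^2 + z - 1 has P(1/3 - I) = -22/9 - 7*I/3 ≠ 0, so no factor of (z - 1/3 + I) cancels.
Near z = 1/3 - I we can therefore write f(z) = g(z)/(z - 1/3 + I)^4 with g analytic at 1/3 - I and g(1/3 - I) ≠ 0 (g is the numerator divided by the remaining denominator factors).

Hence z = 1/3 - I is a pole of order 4.

Final answer: 4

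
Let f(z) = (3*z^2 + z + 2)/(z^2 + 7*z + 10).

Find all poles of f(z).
{-5, -2}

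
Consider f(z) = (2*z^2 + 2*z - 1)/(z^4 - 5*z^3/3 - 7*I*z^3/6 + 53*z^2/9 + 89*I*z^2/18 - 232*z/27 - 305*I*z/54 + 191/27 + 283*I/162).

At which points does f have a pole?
The singularities of f are the zeros of the denominator. Factoring,
  z^4 - 5*z^3/3 - 7*I*z^3/6 + 53*z^2/9 + 89*I*z^2/18 - 232*z/27 - 305*I*z/54 + 191/27 + 283*I/162 = (z + 2/3 - 3*I)*(z - 2/3 + 3*I/2)*(z - 1 - 2*I/3)*(z - 2/3 + I)
so the candidates are z = -2/3 + 3*I, z = 2/3 - 3*I/2, z = 1 + 2*I/3, z = 2/3 - I.

Check the numerator P(z) = 2*z^2 + 2*z - 1 at each one:
  P(-2/3 + 3*I) = -175/9 - 2*I ≠ 0, so z = -2/3 + 3*I is a (simple) pole.
  P(2/3 - 3*I/2) = -59/18 - 7*I ≠ 0, so z = 2/3 - 3*I/2 is a (simple) pole.
  P(1 + 2*I/3) = 19/9 + 4*I ≠ 0, so z = 1 + 2*I/3 is a (simple) pole.
  P(2/3 - I) = -7/9 - 14*I/3 ≠ 0, so z = 2/3 - I is a (simple) pole.

Poles of f: {-2/3 + 3*I, 2/3 - 3*I/2, 2/3 - I, 1 + 2*I/3}

Final answer: {-2/3 + 3*I, 2/3 - 3*I/2, 2/3 - I, 1 + 2*I/3}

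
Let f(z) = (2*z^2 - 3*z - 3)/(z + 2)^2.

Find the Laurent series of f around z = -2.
Put w = z - (-2), i.e. z = w - 2. The denominator is w^2, so it suffices to rewrite the numerator in powers of w.

P(z) = 2*z^2 - 3*z - 3
P(w - 2) = 11 - 11*w + 2*w^2

Dividing each term by w^2:
  f = 11/w^2 - 11/w + 2

Substituting back w = z + 2:
  f(z) = 11/(z + 2)^2 - 11/(z + 2) + 2

The series is finite because the numerator is a polynomial; the negative powers form the principal part, and the coefficient of 1/(z + 2) gives Res(f, -2) = -11.

Final answer: 11/(z + 2)^2 - 11/(z + 2) + 2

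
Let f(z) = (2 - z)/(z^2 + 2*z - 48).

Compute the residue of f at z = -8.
Write f(z) = P(z)/Q(z) with P(z) = 2 - z and Q(z) = z^2 + 2*z - 48.
The denominator factors as Q(z) = (z - 6)*(z + 8), so z = -8 is a simple zero of Q and P is analytic there; z = -8 is therefore a simple pole and
  Res(f, z₀) = P(z₀)/Q'(z₀).

Q'(z) = 2*z + 2, so Q'(-8) = -14.
P(-8) = 10.

Res(f, -8) = (10)/(-14) = -5/7

Final answer: -5/7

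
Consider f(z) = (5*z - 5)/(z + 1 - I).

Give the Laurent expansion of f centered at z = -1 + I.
Put w = z - (-1 + I), i.e. z = w - 1 + I. The denominator is w, so it suffices to rewrite the numerator in powers of w.

P(z) = 5*z - 5
P(w - 1 + I) = -10 + 5*I + 5*w

Dividing each term by w:
  f = (-10 + 5*I)/w + 5

Substituting back w = z + 1 - I:
  f(z) = (-10 + 5*I)/(z + 1 - I) + 5

The series is finite because the numerator is a polynomial; the negative powers form the principal part, and the coefficient of 1/(z + 1 - I) gives Res(f, -1 + I) = -10 + 5*I.

Final answer: (-10 + 5*I)/(z + 1 - I) + 5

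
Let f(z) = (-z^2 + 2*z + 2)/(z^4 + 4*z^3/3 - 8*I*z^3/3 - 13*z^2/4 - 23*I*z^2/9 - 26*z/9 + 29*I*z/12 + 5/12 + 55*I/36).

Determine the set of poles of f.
{-1 + I/2, -1 + 2*I/3, -1/3 + I, 1 + I/2}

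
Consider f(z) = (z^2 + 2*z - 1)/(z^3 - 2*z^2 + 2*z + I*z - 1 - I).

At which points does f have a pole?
{I, 1 - I, 1}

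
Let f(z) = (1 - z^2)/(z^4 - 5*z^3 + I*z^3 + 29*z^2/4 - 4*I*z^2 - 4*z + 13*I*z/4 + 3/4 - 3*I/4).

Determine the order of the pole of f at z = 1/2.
Factor the denominator:
  z^4 - 5*z^3 + I*z^3 + 29*z^2/4 - 4*I*z^2 - 4*z + 13*I*z/4 + 3/4 - 3*I/4 = (z - 1/2)^2*(z - 3)*(z - 1 + I)

The numerator P(z) = 1 - z^2 has P(1/2) = 3/4 ≠ 0, so no factor of (z - 1/2) cancels.
Near z = 1/2 we can therefore write f(z) = g(z)/(z - 1/2)^2 with g analytic at 1/2 and g(1/2) ≠ 0 (g is the numerator divided by the remaining denominator factors).

Hence z = 1/2 is a pole of order 2.

Final answer: 2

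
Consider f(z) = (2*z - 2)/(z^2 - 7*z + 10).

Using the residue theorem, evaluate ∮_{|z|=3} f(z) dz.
By the residue theorem, ∮_C f(z) dz = 2πi · (sum of the residues of f at the poles inside |z| = 3).

The denominator factors as (z - 5)*(z - 2), so the singularities of f are simple poles at z = 5, z = 2.
  |5|² = 25 > 9 = 3², so this pole is outside the contour.
  |2|² = 4 < 9 = 3², so this pole is inside the contour.

With P(z) = 2*z - 2 and Q(z) = z^2 - 7*z + 10, each pole is simple, so Res(f, z₀) = P(z₀)/Q'(z₀) with Q'(z) = 2*z - 7.
  Res(f, 2) = P(2)/Q'(2) = (2)/(-3) = -2/3

∮_C f(z) dz = 2πi · (-2/3) = -4*I*pi/3

Final answer: -4*I*pi/3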